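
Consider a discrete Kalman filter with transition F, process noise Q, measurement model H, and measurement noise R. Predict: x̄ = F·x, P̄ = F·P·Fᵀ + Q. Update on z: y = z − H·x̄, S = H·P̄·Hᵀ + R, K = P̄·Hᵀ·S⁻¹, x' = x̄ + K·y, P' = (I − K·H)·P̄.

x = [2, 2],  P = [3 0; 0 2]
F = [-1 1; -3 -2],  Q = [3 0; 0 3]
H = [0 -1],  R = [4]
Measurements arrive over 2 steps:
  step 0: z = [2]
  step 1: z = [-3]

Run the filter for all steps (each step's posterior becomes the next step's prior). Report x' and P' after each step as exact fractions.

step 0: x̄ = F·x = [0, -10]
step 0: P̄ = F·P·Fᵀ + Q = [8 5; 5 38]
step 0: y = z − H·x̄ = [-8]
step 0: S = H·P̄·Hᵀ + R = [42]
step 0: K = P̄·Hᵀ·S⁻¹ = [-5/42; -19/21]
step 0: x' = x̄ + K·y = [20/21, -58/21]
step 0: P' = (I − K·H)·P̄ = [311/42 10/21; 10/21 76/21]
step 1: x̄ = F·x = [-26/7, 8/3]
step 1: P̄ = F·P·Fᵀ + Q = [183/14 29/2; 29/2 539/6]
step 1: y = z − H·x̄ = [-1/3]
step 1: S = H·P̄·Hᵀ + R = [563/6]
step 1: K = P̄·Hᵀ·S⁻¹ = [-87/563; -539/563]
step 1: x' = x̄ + K·y = [-14435/3941, 1681/563]
step 1: P' = (I − K·H)·P̄ = [42684/3941 348/563; 348/563 2156/563]

step 0: x' = [20/21, -58/21], P' = [311/42 10/21; 10/21 76/21]
step 1: x' = [-14435/3941, 1681/563], P' = [42684/3941 348/563; 348/563 2156/563]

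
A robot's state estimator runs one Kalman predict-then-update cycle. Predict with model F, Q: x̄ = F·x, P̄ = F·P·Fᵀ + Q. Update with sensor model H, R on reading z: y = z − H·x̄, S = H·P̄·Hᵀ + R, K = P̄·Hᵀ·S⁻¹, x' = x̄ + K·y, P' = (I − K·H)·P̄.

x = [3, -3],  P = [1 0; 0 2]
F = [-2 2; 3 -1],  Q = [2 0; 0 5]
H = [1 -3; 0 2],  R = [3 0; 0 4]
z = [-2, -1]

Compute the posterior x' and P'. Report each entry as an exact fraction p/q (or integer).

x̄ = F·x = [-12, 12]
P̄ = F·P·Fᵀ + Q = [14 -10; -10 16]
y = z − H·x̄ = [46, -25]
S = H·P̄·Hᵀ + R = [221 -116; -116 68]
K = P̄·Hᵀ·S⁻¹ = [56/131 57/131; -58/393 86/393]
x' = x̄ + K·y = [-421/131, -34/131]
P' = (I − K·H)·P̄ = [510/131 114/131; 114/131 172/393]

x' = [-421/131, -34/131]
P' = [510/131 114/131; 114/131 172/393]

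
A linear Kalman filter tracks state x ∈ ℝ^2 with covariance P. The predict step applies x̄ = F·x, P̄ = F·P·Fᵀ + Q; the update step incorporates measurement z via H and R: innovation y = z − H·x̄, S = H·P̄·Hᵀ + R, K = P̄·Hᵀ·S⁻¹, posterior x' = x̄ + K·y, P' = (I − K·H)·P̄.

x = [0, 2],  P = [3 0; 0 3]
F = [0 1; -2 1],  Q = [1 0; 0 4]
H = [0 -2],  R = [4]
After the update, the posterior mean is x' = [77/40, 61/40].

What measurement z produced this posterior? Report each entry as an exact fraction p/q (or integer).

x̄ = F·x = [2, 2]
P̄ = F·P·Fᵀ + Q = [4 3; 3 19]
S = H·P̄·Hᵀ + R = [80]
K = P̄·Hᵀ·S⁻¹ = [-3/40; -19/40]
x' − x̄ = [-3/40, -19/40] = K·y
y = (KᵀK)⁻¹·Kᵀ·(x' − x̄) = [1]
z = y + H·x̄ = [1] + [-4] = [-3]

z = [-3]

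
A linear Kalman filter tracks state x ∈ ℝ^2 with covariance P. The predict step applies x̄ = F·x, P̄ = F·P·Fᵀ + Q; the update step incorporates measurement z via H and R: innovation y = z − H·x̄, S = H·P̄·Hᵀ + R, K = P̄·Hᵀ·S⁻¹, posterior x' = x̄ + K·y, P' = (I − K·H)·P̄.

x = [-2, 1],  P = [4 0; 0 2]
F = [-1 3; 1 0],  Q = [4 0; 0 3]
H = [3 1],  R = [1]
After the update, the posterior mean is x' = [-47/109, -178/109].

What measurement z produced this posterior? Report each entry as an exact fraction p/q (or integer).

x̄ = F·x = [5, -2]
P̄ = F·P·Fᵀ + Q = [26 -4; -4 7]
S = H·P̄·Hᵀ + R = [218]
K = P̄·Hᵀ·S⁻¹ = [37/109; -5/218]
x' − x̄ = [-592/109, 40/109] = K·y
y = (KᵀK)⁻¹·Kᵀ·(x' − x̄) = [-16]
z = y + H·x̄ = [-16] + [13] = [-3]

z = [-3]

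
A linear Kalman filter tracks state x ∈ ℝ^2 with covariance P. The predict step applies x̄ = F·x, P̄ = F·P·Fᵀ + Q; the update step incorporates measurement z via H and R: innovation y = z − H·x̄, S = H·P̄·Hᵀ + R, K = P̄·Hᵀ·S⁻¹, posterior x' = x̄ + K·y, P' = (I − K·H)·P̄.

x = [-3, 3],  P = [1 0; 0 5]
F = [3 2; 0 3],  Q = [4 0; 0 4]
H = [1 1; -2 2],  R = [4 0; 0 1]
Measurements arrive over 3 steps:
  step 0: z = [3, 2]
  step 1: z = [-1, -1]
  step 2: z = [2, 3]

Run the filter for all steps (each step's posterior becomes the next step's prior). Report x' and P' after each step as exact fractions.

step 0: x' = [181/210, 251/126], P' = [1369/1330 725/798; 725/798 2477/2394]
step 1: x' = [186388/996817, -740425/2990451], P' = [997864/996817 2599150/2990451; 2599150/2990451 8801312/8971353]
step 2: x' = [413069801/4315381392, 19742346187/12946144176], P' = [718374095/719230232 1870371389/2157690696; 1870371389/2157690696 6334977031/6473072088]

step 0: x̄ = F·x = [-3, 9]
step 0: P̄ = F·P·Fᵀ + Q = [33 30; 30 49]
step 0: y = z − H·x̄ = [-3, -22]
step 0: S = H·P̄·Hᵀ + R = [146 32; 32 89]
step 0: K = P̄·Hᵀ·S⁻¹ = [1933/3990 -482/1995; 1163/2394 302/1197]
step 0: x' = x̄ + K·y = [181/210, 251/126]
step 0: P' = (I − K·H)·P̄ = [1369/1330 725/798; 725/798 2477/2394]
step 1: x̄ = F·x = [4139/630, 251/42]
step 1: P̄ = F·P·Fᵀ + Q = [338809/11970 11479/798; 11479/798 3541/266]
step 1: y = z − H·x̄ = [-4267/315, 59/315]
step 1: S = H·P̄·Hᵀ + R = [445202/5985 -179464/5985; -179464/5985 313553/5985]
step 1: K = P̄·Hᵀ·S⁻¹ = [2796371/5980902 -788884/2990451; 8299381/17942706 2007724/8971353]
step 1: x' = x̄ + K·y = [186388/996817, -740425/2990451]
step 1: P' = (I − K·H)·P̄ = [997864/996817 2599150/2990451; 2599150/2990451 8801312/8971353]
step 2: x̄ = F·x = [196642/2990451, -740425/996817]
step 2: P̄ = F·P·Fᵀ + Q = [245487044/8971353 40994974/2990451; 40994974/2990451 12788580/996817]
step 2: y = z − H·x̄ = [8005535/2990451, 13807187/2990451]
step 2: S = H·P̄·Hᵀ + R = [642439520/8971353 -260779648/8971353; -260779648/8971353 467429033/8971353]
step 2: K = P̄·Hᵀ·S⁻¹ = [2012746837/4315381392 -71187724/269711337; 5973045599/12946144176 180965716/809134011]
step 2: x' = x̄ + K·y = [413069801/4315381392, 19742346187/12946144176]
step 2: P' = (I − K·H)·P̄ = [718374095/719230232 1870371389/2157690696; 1870371389/2157690696 6334977031/6473072088]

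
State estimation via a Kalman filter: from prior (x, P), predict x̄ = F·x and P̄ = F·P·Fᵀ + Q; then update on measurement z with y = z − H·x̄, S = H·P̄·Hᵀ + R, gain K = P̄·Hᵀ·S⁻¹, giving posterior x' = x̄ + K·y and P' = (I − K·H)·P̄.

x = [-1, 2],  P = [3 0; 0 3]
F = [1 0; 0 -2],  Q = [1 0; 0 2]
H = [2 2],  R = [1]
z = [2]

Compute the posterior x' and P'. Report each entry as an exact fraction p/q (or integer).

x̄ = F·x = [-1, -4]
P̄ = F·P·Fᵀ + Q = [4 0; 0 14]
y = z − H·x̄ = [12]
S = H·P̄·Hᵀ + R = [73]
K = P̄·Hᵀ·S⁻¹ = [8/73; 28/73]
x' = x̄ + K·y = [23/73, 44/73]
P' = (I − K·H)·P̄ = [228/73 -224/73; -224/73 238/73]

x' = [23/73, 44/73]
P' = [228/73 -224/73; -224/73 238/73]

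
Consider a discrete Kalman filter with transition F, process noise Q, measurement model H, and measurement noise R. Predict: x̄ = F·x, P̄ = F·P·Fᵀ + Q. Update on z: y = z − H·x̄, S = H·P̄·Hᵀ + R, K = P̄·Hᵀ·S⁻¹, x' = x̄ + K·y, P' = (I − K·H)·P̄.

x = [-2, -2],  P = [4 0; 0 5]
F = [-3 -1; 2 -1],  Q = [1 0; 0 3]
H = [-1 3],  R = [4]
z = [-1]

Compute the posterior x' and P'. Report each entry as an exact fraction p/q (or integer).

x' = [1721/376, 431/376]
P' = [5991/376 1865/376; 1865/376 743/376]

x̄ = F·x = [8, -2]
P̄ = F·P·Fᵀ + Q = [42 -19; -19 24]
y = z − H·x̄ = [13]
S = H·P̄·Hᵀ + R = [376]
K = P̄·Hᵀ·S⁻¹ = [-99/376; 91/376]
x' = x̄ + K·y = [1721/376, 431/376]
P' = (I − K·H)·P̄ = [5991/376 1865/376; 1865/376 743/376]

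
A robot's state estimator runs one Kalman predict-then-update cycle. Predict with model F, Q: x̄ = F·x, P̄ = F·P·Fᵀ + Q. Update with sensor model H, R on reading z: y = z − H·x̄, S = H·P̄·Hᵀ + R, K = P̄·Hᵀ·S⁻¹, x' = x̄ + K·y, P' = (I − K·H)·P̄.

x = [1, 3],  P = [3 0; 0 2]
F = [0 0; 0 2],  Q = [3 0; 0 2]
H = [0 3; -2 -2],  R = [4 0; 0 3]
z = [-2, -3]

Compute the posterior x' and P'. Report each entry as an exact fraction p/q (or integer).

x̄ = F·x = [0, 6]
P̄ = F·P·Fᵀ + Q = [3 0; 0 10]
y = z − H·x̄ = [-20, 9]
S = H·P̄·Hᵀ + R = [94 -60; -60 55]
K = P̄·Hᵀ·S⁻¹ = [-36/157 -282/785; 45/157 -8/157]
x' = x̄ + K·y = [1062/785, -30/157]
P' = (I − K·H)·P̄ = [663/785 -48/157; -48/157 60/157]

x' = [1062/785, -30/157]
P' = [663/785 -48/157; -48/157 60/157]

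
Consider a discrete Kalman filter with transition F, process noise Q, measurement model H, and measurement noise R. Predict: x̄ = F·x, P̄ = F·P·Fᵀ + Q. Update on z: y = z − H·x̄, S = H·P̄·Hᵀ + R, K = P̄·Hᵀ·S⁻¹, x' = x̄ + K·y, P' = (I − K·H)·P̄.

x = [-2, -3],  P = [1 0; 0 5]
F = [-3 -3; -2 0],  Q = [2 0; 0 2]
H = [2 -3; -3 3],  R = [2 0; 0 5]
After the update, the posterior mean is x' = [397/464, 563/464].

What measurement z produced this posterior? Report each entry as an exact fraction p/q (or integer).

z = [-1, 3]

x̄ = F·x = [15, 4]
P̄ = F·P·Fᵀ + Q = [56 6; 6 6]
S = H·P̄·Hᵀ + R = [208 -300; -300 455]
K = P̄·Hᵀ·S⁻¹ = [-223/464 -75/116; -273/464 -45/116]
x' − x̄ = [-6563/464, -1293/464] = K·y
y = (KᵀK)⁻¹·Kᵀ·(x' − x̄) = [-19, 36]
z = y + H·x̄ = [-19, 36] + [18, -33] = [-1, 3]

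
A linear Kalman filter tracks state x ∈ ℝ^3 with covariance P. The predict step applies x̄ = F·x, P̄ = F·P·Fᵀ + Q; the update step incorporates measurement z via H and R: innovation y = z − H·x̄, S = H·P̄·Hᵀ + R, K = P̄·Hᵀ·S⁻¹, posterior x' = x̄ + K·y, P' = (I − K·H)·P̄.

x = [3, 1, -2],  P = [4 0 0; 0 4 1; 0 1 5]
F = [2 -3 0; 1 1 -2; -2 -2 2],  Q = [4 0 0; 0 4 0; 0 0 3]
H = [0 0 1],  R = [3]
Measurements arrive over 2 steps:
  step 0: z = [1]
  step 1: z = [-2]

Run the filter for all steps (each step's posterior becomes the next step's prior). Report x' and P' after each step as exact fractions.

step 0: x' = [88/25, 1/5, 11/50], P' = [1398/25 16/5 3/25; 16/5 10 -9/5; 3/25 -9/5 141/50]
step 1: x' = [3327/800, 549/800, -131/64], P' = [85067/400 -3351/400 -219/160; -3351/400 3283/400 -249/160; -219/160 -249/160 951/320]

step 0: x̄ = F·x = [3, 8, -12]
step 0: P̄ = F·P·Fᵀ + Q = [56 2 2; 2 28 -30; 2 -30 47]
step 0: y = z − H·x̄ = [13]
step 0: S = H·P̄·Hᵀ + R = [50]
step 0: K = P̄·Hᵀ·S⁻¹ = [1/25; -3/5; 47/50]
step 0: x' = x̄ + K·y = [88/25, 1/5, 11/50]
step 0: P' = (I − K·H)·P̄ = [1398/25 16/5 3/25; 16/5 10 -9/5; 3/25 -9/5 141/50]
step 1: x̄ = F·x = [161/25, 82/25, -7]
step 1: P̄ = F·P·Fᵀ + Q = [6982/25 1684/25 -146; 1684/25 2358/25 -166; -146 -166 317]
step 1: y = z − H·x̄ = [5]
step 1: S = H·P̄·Hᵀ + R = [320]
step 1: K = P̄·Hᵀ·S⁻¹ = [-73/160; -83/160; 317/320]
step 1: x' = x̄ + K·y = [3327/800, 549/800, -131/64]
step 1: P' = (I − K·H)·P̄ = [85067/400 -3351/400 -219/160; -3351/400 3283/400 -249/160; -219/160 -249/160 951/320]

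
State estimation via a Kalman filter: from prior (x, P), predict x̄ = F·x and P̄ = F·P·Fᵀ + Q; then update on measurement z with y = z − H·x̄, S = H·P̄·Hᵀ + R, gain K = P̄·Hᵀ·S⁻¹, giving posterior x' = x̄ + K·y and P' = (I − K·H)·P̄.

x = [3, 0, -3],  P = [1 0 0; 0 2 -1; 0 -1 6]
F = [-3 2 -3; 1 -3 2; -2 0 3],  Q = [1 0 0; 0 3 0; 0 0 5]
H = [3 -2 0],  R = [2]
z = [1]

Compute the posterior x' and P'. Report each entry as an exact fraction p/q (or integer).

x̄ = F·x = [0, -3, -15]
P̄ = F·P·Fᵀ + Q = [84 -64 -54; -64 58 43; -54 43 63]
y = z − H·x̄ = [-5]
S = H·P̄·Hᵀ + R = [1758]
K = P̄·Hᵀ·S⁻¹ = [190/879; -154/879; -124/879]
x' = x̄ + K·y = [-950/879, -1867/879, -12565/879]
P' = (I − K·H)·P̄ = [1636/879 2264/879 -346/879; 2264/879 3550/879 -395/879; -346/879 -395/879 24625/879]

x' = [-950/879, -1867/879, -12565/879]
P' = [1636/879 2264/879 -346/879; 2264/879 3550/879 -395/879; -346/879 -395/879 24625/879]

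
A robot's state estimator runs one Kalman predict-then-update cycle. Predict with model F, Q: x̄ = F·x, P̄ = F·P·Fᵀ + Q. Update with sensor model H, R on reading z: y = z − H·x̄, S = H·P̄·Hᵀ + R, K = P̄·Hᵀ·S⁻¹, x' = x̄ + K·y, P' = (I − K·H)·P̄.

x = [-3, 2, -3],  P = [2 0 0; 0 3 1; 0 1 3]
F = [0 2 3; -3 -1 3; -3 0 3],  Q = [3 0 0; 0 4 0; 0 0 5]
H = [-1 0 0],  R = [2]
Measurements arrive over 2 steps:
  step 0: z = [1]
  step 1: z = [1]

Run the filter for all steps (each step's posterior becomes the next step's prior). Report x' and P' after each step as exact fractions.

step 0: x̄ = F·x = [-5, -2, 0]
step 0: P̄ = F·P·Fᵀ + Q = [54 24 33; 24 46 42; 33 42 50]
step 0: y = z − H·x̄ = [-4]
step 0: S = H·P̄·Hᵀ + R = [56]
step 0: K = P̄·Hᵀ·S⁻¹ = [-27/28; -3/7; -33/56]
step 0: x' = x̄ + K·y = [-8/7, -2/7, 33/14]
step 0: P' = (I − K·H)·P̄ = [27/14 6/7 33/28; 6/7 250/7 195/7; 33/28 195/7 1711/56]
step 1: x̄ = F·x = [13/2, 151/14, 21/2]
step 1: P̄ = F·P·Fᵀ + Q = [6041/8 2171/8 3411/8; 2171/8 8335/56 1521/8; 3411/8 1521/8 2209/8]
step 1: y = z − H·x̄ = [15/2]
step 1: S = H·P̄·Hᵀ + R = [6057/8]
step 1: K = P̄·Hᵀ·S⁻¹ = [-6041/6057; -2171/6057; -379/673]
step 1: x' = x̄ + K·y = [-1979/2019, 114442/14133, 4224/673]
step 1: P' = (I − K·H)·P̄ = [12082/6057 4342/6057 758/673; 4342/6057 2186551/42399 25103/673; 758/673 25103/673 24236/673]

step 0: x' = [-8/7, -2/7, 33/14], P' = [27/14 6/7 33/28; 6/7 250/7 195/7; 33/28 195/7 1711/56]
step 1: x' = [-1979/2019, 114442/14133, 4224/673], P' = [12082/6057 4342/6057 758/673; 4342/6057 2186551/42399 25103/673; 758/673 25103/673 24236/673]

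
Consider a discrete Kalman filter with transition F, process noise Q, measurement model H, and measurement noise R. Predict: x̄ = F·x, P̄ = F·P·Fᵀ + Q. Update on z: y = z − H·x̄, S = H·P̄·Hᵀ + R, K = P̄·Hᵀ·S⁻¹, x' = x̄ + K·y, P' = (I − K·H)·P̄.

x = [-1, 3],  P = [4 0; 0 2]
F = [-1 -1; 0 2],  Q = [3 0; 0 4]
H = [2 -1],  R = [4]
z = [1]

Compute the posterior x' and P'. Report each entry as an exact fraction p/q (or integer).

x̄ = F·x = [-2, 6]
P̄ = F·P·Fᵀ + Q = [9 -4; -4 12]
y = z − H·x̄ = [11]
S = H·P̄·Hᵀ + R = [68]
K = P̄·Hᵀ·S⁻¹ = [11/34; -5/17]
x' = x̄ + K·y = [53/34, 47/17]
P' = (I − K·H)·P̄ = [32/17 42/17; 42/17 104/17]

x' = [53/34, 47/17]
P' = [32/17 42/17; 42/17 104/17]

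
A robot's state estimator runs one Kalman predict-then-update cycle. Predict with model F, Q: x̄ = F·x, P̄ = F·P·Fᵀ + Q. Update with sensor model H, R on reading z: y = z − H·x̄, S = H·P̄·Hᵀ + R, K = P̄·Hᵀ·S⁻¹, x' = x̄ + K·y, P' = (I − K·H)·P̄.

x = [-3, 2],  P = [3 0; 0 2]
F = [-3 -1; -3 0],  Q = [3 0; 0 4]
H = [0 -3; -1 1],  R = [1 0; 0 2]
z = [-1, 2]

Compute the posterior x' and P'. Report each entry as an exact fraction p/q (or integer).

x̄ = F·x = [7, 9]
P̄ = F·P·Fᵀ + Q = [32 27; 27 31]
y = z − H·x̄ = [26, 0]
S = H·P̄·Hᵀ + R = [280 -12; -12 11]
K = P̄·Hᵀ·S⁻¹ = [-951/2936 -593/734; -975/2936 1/734]
x' = x̄ + K·y = [-2087/1468, 537/1468]
P' = (I − K·H)·P̄ = [5061/2936 317/2936; 317/2936 325/2936]

x' = [-2087/1468, 537/1468]
P' = [5061/2936 317/2936; 317/2936 325/2936]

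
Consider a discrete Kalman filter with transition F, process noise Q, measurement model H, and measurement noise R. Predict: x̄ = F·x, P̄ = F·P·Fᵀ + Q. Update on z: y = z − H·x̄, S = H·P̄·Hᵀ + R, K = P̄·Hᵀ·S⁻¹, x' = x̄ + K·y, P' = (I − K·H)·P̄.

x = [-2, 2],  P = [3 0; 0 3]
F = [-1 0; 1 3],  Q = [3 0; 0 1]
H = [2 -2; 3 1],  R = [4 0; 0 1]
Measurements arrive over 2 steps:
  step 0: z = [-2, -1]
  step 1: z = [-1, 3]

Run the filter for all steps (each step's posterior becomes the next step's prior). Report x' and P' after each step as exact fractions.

step 0: x' = [-50/109, 176/327], P' = [40/327 -119/981; -119/981 1801/2943]
step 1: x' = [249/403, 1623/1430], P' = [237/2015 -7/65; -7/65 80/143]

step 0: x̄ = F·x = [2, 4]
step 0: P̄ = F·P·Fᵀ + Q = [6 -3; -3 31]
step 0: y = z − H·x̄ = [2, -11]
step 0: S = H·P̄·Hᵀ + R = [176 -14; -14 68]
step 0: K = P̄·Hᵀ·S⁻¹ = [239/1962 241/981; -1079/2943 730/2943]
step 0: x' = x̄ + K·y = [-50/109, 176/327]
step 0: P' = (I − K·H)·P̄ = [40/327 -119/981; -119/981 1801/2943]
step 1: x̄ = F·x = [50/109, 126/109]
step 1: P̄ = F·P·Fᵀ + Q = [1021/327 79/327; 79/327 1930/327]
step 1: y = z − H·x̄ = [43/109, 51/109]
step 1: S = H·P̄·Hᵀ + R = [4160/109 650/109; 650/109 11920/327]
step 1: K = P̄·Hᵀ·S⁻¹ = [227/2015 38/155; -477/1430 13/55]
step 1: x' = x̄ + K·y = [249/403, 1623/1430]
step 1: P' = (I − K·H)·P̄ = [237/2015 -7/65; -7/65 80/143]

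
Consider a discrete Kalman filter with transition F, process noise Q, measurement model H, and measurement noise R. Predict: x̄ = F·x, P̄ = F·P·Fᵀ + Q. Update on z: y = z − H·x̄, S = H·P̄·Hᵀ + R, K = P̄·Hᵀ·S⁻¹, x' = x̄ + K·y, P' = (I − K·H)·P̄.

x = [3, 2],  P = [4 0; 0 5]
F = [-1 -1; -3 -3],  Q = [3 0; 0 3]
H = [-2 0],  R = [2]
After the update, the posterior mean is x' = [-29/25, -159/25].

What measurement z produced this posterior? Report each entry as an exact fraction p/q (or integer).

x̄ = F·x = [-5, -15]
P̄ = F·P·Fᵀ + Q = [12 27; 27 84]
S = H·P̄·Hᵀ + R = [50]
K = P̄·Hᵀ·S⁻¹ = [-12/25; -27/25]
x' − x̄ = [96/25, 216/25] = K·y
y = (KᵀK)⁻¹·Kᵀ·(x' − x̄) = [-8]
z = y + H·x̄ = [-8] + [10] = [2]

z = [2]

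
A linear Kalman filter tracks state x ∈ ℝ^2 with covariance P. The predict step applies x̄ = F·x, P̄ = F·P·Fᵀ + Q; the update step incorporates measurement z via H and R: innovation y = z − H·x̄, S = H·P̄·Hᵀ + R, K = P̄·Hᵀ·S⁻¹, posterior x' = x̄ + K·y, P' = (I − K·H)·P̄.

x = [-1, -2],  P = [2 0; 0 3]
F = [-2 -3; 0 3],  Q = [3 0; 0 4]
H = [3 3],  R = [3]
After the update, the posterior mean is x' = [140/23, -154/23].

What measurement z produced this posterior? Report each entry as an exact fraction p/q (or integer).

x̄ = F·x = [8, -6]
P̄ = F·P·Fᵀ + Q = [38 -27; -27 31]
S = H·P̄·Hᵀ + R = [138]
K = P̄·Hᵀ·S⁻¹ = [11/46; 2/23]
x' − x̄ = [-44/23, -16/23] = K·y
y = (KᵀK)⁻¹·Kᵀ·(x' − x̄) = [-8]
z = y + H·x̄ = [-8] + [6] = [-2]

z = [-2]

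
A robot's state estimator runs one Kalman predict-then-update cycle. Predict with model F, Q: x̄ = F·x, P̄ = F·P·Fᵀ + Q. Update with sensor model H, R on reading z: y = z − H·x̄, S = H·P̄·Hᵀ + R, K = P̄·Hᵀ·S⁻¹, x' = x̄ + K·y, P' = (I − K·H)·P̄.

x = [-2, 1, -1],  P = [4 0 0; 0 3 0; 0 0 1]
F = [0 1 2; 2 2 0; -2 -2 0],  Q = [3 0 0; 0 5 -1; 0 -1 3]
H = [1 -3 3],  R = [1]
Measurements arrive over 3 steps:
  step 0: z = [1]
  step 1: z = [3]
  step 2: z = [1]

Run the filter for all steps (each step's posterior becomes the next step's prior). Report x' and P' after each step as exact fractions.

step 0: x' = [-777/1037, -274/1037, 334/1037], P' = [9694/1037 1542/1037 -1698/1037; 1542/1037 1821/1037 1247/1037; -1698/1037 1247/1037 1871/1037]
step 1: x' = [934486/2154963, -893698/2154963, 953068/2154963], P' = [36024964/2154963 5969798/2154963 -6042566/2154963; 5969798/2154963 4273219/2154963 2161913/2154963; -6042566/2154963 2161913/2154963 4295401/2154963]
step 2: x' = [3620544218/7695348109, -683757928/7695348109, 673966042/7695348109], P' = [130560262204/7695348109 21779273058/7695348109 -21738552066/7695348109; 21779273058/7695348109 15372566005/7695348109 7683630783/7695348109; -21738552066/7695348109 7683630783/7695348109 15354682415/7695348109]

step 0: x̄ = F·x = [-1, -2, 2]
step 0: P̄ = F·P·Fᵀ + Q = [10 6 -6; 6 33 -29; -6 -29 31]
step 0: y = z − H·x̄ = [-10]
step 0: S = H·P̄·Hᵀ + R = [1037]
step 0: K = P̄·Hᵀ·S⁻¹ = [-26/1037; -180/1037; 174/1037]
step 0: x' = x̄ + K·y = [-777/1037, -274/1037, 334/1037]
step 0: P' = (I − K·H)·P̄ = [9694/1037 1542/1037 -1698/1037; 1542/1037 1821/1037 1247/1037; -1698/1037 1247/1037 1871/1037]
step 1: x̄ = F·x = [394/1037, -2102/1037, 2102/1037]
step 1: P̄ = F·P·Fᵀ + Q = [17404/1037 4922/1037 -4922/1037; 4922/1037 63581/1037 -59433/1037; -4922/1037 -59433/1037 61507/1037]
step 1: y = z − H·x̄ = [-9895/1037]
step 1: S = H·P̄·Hᵀ + R = [2154963/1037]
step 1: K = P̄·Hᵀ·S⁻¹ = [-12128/2154963; -364120/2154963; 357898/2154963]
step 1: x' = x̄ + K·y = [934486/2154963, -893698/2154963, 953068/2154963]
step 1: P' = (I − K·H)·P̄ = [36024964/2154963 5969798/2154963 -6042566/2154963; 5969798/2154963 4273219/2154963 2161913/2154963; -6042566/2154963 2161913/2154963 4295401/2154963]
step 2: x̄ = F·x = [1012438/2154963, 27192/718321, -27192/718321]
step 2: P̄ = F·P·Fᵀ + Q = [36567364/2154963 1654474/718321 -1654474/718321; 1654474/718321 73241977/718321 -70368693/718321; -1654474/718321 -70368693/718321 71805335/718321]
step 2: y = z − H·x̄ = [1631981/2154963]
step 2: S = H·P̄·Hᵀ + R = [7695348109/2154963]
step 2: K = P̄·Hᵀ·S⁻¹ = [6786832/7695348109; -1287532608/7695348109; 1274602830/7695348109]
step 2: x' = x̄ + K·y = [3620544218/7695348109, -683757928/7695348109, 673966042/7695348109]
step 2: P' = (I − K·H)·P̄ = [130560262204/7695348109 21779273058/7695348109 -21738552066/7695348109; 21779273058/7695348109 15372566005/7695348109 7683630783/7695348109; -21738552066/7695348109 7683630783/7695348109 15354682415/7695348109]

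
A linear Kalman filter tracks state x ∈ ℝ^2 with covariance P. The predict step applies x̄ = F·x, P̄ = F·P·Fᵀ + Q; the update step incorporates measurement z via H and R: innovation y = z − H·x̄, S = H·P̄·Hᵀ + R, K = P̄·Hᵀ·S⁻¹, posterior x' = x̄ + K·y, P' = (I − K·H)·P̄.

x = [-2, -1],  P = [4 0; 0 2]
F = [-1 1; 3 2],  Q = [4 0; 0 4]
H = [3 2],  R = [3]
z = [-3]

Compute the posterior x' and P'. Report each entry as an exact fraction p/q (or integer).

x' = [47/27, -88/21]
P' = [242/27 -40/3; -40/3 144/7]

x̄ = F·x = [1, -8]
P̄ = F·P·Fᵀ + Q = [10 -8; -8 48]
y = z − H·x̄ = [10]
S = H·P̄·Hᵀ + R = [189]
K = P̄·Hᵀ·S⁻¹ = [2/27; 8/21]
x' = x̄ + K·y = [47/27, -88/21]
P' = (I − K·H)·P̄ = [242/27 -40/3; -40/3 144/7]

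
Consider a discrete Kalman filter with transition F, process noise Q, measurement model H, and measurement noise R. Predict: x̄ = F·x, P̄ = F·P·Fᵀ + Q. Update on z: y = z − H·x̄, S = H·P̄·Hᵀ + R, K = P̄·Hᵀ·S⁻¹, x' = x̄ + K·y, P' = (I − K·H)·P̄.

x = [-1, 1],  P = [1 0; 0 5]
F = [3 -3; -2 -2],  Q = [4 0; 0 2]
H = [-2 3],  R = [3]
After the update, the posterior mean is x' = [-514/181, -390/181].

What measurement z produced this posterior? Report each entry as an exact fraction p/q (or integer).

z = [-1]

x̄ = F·x = [-6, 0]
P̄ = F·P·Fᵀ + Q = [58 24; 24 26]
S = H·P̄·Hᵀ + R = [181]
K = P̄·Hᵀ·S⁻¹ = [-44/181; 30/181]
x' − x̄ = [572/181, -390/181] = K·y
y = (KᵀK)⁻¹·Kᵀ·(x' − x̄) = [-13]
z = y + H·x̄ = [-13] + [12] = [-1]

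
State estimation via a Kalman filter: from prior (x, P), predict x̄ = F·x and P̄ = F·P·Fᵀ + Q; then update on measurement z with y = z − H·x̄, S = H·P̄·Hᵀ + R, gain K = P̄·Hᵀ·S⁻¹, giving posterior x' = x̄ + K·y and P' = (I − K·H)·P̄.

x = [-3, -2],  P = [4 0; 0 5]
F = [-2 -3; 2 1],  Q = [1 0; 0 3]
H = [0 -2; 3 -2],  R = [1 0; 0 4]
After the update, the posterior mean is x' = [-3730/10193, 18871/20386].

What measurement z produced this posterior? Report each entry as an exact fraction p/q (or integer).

z = [-2, -3]

x̄ = F·x = [12, -8]
P̄ = F·P·Fᵀ + Q = [62 -31; -31 24]
S = H·P̄·Hᵀ + R = [97 282; 282 1030]
K = P̄·Hᵀ·S⁻¹ = [-3038/10193 3286/10193; -4839/10193 -141/20386]
x' − x̄ = [-126046/10193, 181959/20386] = K·y
y = (KᵀK)⁻¹·Kᵀ·(x' − x̄) = [-18, -55]
z = y + H·x̄ = [-18, -55] + [16, 52] = [-2, -3]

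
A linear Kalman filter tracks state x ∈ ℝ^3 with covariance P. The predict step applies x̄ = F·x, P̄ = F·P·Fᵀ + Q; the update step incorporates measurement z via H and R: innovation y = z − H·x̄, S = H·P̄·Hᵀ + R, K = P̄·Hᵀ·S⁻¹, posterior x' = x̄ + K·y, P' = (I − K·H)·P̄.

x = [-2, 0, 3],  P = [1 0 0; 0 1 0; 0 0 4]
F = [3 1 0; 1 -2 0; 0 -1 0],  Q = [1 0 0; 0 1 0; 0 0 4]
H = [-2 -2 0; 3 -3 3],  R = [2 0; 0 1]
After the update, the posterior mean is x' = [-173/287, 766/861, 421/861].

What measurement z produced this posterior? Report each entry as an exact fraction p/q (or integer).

z = [-1, -3]

x̄ = F·x = [-6, -2, 0]
P̄ = F·P·Fᵀ + Q = [11 1 -1; 1 6 2; -1 2 5]
S = H·P̄·Hᵀ + R = [78 -36; -36 127]
K = P̄·Hᵀ·S⁻¹ = [-346/1435 207/1435; -1051/4305 -201/1435; -19/4305 66/1435]
x' − x̄ = [1549/287, 2488/861, 421/861] = K·y
y = (KᵀK)⁻¹·Kᵀ·(x' − x̄) = [-17, 9]
z = y + H·x̄ = [-17, 9] + [16, -12] = [-1, -3]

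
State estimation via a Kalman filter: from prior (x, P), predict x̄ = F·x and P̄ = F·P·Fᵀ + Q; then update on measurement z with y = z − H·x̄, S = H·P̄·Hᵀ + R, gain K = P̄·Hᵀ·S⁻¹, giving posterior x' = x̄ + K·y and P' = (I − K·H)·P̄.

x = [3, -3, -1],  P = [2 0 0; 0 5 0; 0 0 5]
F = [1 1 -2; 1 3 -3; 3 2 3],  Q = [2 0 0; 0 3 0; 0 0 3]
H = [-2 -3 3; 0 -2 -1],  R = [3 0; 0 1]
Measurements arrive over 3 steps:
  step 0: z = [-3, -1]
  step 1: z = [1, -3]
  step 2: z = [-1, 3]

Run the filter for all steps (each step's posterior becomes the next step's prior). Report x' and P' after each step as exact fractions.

step 0: x' = [976239/296567, -20837/296567, 333407/296567], P' = [1033686/296567 -212480/296567 455327/296567; -212480/296567 261745/889701 -247882/889701; 455327/296567 -247882/889701 831607/889701]
step 1: x' = [10918731867/9390073435, 6439487527/9390073435, 3414040225/1878014687], P' = [22392556434/9390073435 -4604563041/9390073435 2011751925/1878014687; -4604563041/9390073435 2294222979/9390073435 -349615782/1878014687; 2011751925/1878014687 -349615782/1878014687 1385303885/1878014687]
step 2: x' = [-43845755363112/36360232530713, -20860935504446/36360232530713, -4654499084502/2796940963901], P' = [85189435635771/36360232530713 -17525885182518/36360232530713 2932524038028/2796940963901; -17525885182518/36360232530713 17644911653907/72720465061426 -508046051403/2796940963901; 2932524038028/2796940963901 -508046051403/2796940963901 2028401219832/2796940963901]

step 0: x̄ = F·x = [2, -3, 0]
step 0: P̄ = F·P·Fᵀ + Q = [29 47 -14; 47 95 -9; -14 -9 86]
step 0: y = z − H·x̄ = [-8, -7]
step 0: S = H·P̄·Hᵀ + R = [2642 499; 499 431]
step 0: K = P̄·Hᵀ·S⁻¹ = [-21317/296567 -30367/296567; -84667/889701 -275608/889701; 168835/889701 -335843/889701]
step 0: x' = x̄ + K·y = [976239/296567, -20837/296567, 333407/296567]
step 0: P' = (I − K·H)·P̄ = [1033686/296567 -212480/296567 455327/296567; -212480/296567 261745/889701 -247882/889701; 455327/296567 -247882/889701 831607/889701]
step 1: x̄ = F·x = [288588/296567, -86493/296567, 3887264/296567]
step 1: P̄ = F·P·Fᵀ + Q = [907119/296567 575736/296567 -733413/296567; 575736/296567 2683893/296567 -4187397/296567; -733413/296567 -4187397/296567 53073862/889701]
step 1: y = z − H·x̄ = [-11047528/296567, 2824577/296567]
step 1: S = H·P̄·Hᵀ + R = [278977734/296567 -23572195/296567; -23572195/296567 35921515/889701]
step 1: K = P̄·Hᵀ·S⁻¹ = [-53009658/1878014687 -849633543/9390073435; -194518639/1878014687 -2840367048/9390073435; 393751717/1878014687 -686072321/1878014687]
step 1: x' = x̄ + K·y = [10918731867/9390073435, 6439487527/9390073435, 3414040225/1878014687]
step 1: P' = (I − K·H)·P̄ = [22392556434/9390073435 -4604563041/9390073435 2011751925/1878014687; -4604563041/9390073435 2294222979/9390073435 -349615782/1878014687; 2011751925/1878014687 -349615782/1878014687 1385303885/1878014687]
step 2: x̄ = F·x = [-16782182856/9390073435, -20973408927/9390073435, 19369154806/1878014687]
step 2: P̄ = F·P·Fᵀ + Q = [28721155041/9390073435 17855001822/9390073435 -4248803292/1878014687; 17855001822/9390073435 77034942759/9390073435 -19528531116/1878014687; -4248803292/1878014687 -19528531116/1878014687 81208952958/1878014687]
step 2: y = z − H·x̄ = [-396411988018/9390073435, 83069176481/9390073435]
step 2: S = H·P̄·Hᵀ + R = [6717528228234/9390073435 -434064696708/9390073435; -434064696708/9390073435 333003986941/9390073435]
step 2: K = P̄·Hᵀ·S⁻¹ = [-1144259413632/36360232530713 -3071042129328/36360232530713; -7486262080361/72720465061426 -11040312985668/36360232530713; 581431245883/2796940963901 -1012309117026/2796940963901]
step 2: x' = x̄ + K·y = [-43845755363112/36360232530713, -20860935504446/36360232530713, -4654499084502/2796940963901]
step 2: P' = (I − K·H)·P̄ = [85189435635771/36360232530713 -17525885182518/36360232530713 2932524038028/2796940963901; -17525885182518/36360232530713 17644911653907/72720465061426 -508046051403/2796940963901; 2932524038028/2796940963901 -508046051403/2796940963901 2028401219832/2796940963901]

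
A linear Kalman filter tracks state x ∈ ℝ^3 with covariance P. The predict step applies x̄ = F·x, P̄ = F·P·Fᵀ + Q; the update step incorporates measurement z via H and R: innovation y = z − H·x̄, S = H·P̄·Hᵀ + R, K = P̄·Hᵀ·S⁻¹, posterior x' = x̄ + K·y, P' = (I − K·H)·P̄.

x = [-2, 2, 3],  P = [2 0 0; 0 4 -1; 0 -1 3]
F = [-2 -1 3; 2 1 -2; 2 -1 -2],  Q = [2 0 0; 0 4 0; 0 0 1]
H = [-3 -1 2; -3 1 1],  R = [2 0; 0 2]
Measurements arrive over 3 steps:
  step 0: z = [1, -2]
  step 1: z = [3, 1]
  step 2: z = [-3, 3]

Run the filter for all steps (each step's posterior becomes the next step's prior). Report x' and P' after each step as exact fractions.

step 0: x̄ = F·x = [11, -8, -12]
step 0: P̄ = F·P·Fᵀ + Q = [47 -35 -21; -35 32 16; -21 16 21]
step 0: y = z − H·x̄ = [50, 51]
step 0: S = H·P̄·Hᵀ + R = [519 638; 638 846]
step 0: K = P̄·Hᵀ·S⁻¹ = [239/16015 -7819/32030; -4392/16015 12417/32030; 5747/16015 -2441/16015]
step 0: x' = x̄ + K·y = [-22539/32030, -62173/32030, -29321/16015]
step 0: P' = (I − K·H)·P̄ = [35811/32030 25067/32030 33364/16015; 25067/32030 47479/32030 26278/16015; 33364/16015 26278/16015 68932/16015]
step 1: x̄ = F·x = [-13735/6406, 10033/32030, 134379/32030]
step 1: P̄ = F·P·Fᵀ + Q = [95951/6406 -37623/6406 -61645/6406; -37623/6406 226519/32030 113397/32030; -61645/6406 113397/32030 350341/32030]
step 1: y = z − H·x̄ = [-36866/3203, -318407/32030]
step 1: S = H·P̄·Hᵀ + R = [812616/3203 767938/3203; 767938/3203 8163549/32030]
step 1: K = P̄·Hᵀ·S⁻¹ = [-5963125/114977024 -5412995/28744256; -18224015/57488512 5877767/14372128; 26238035/114977024 -1281803/28744256]
step 1: x' = x̄ + K·y = [9338593/28744256, -1489549/14372128, 57837369/28744256]
step 1: P' = (I − K·H)·P̄ = [33006387/57488512 10279721/28744256 56807739/57488512; 10279721/28744256 16014219/14372128 22321793/28744256; 56807739/57488512 22321793/28744256 120652419/57488512]
step 2: x̄ = F·x = [157814019/28744256, -49988325/14372128, -47009227/14372128]
step 2: P̄ = F·P·Fᵀ + Q = [529614603/57488512 -105469693/28744256 -134224691/28744256; -105469693/28744256 89461915/14372128 24029109/14372128; -134224691/28744256 24029109/14372128 94513819/14372128]
step 2: y = z − H·x̄ = [475269547/28744256, 753669929/28744256]
step 2: S = H·P̄·Hᵀ + R = [8322867739/57488512 7676955193/57488512; 7676955193/57488512 8685976867/57488512]
step 2: K = P̄·Hᵀ·S⁻¹ = [-1457696771/25815004208 -4858493239/25815004208; -10648241723/33190719696 13564065569/33190719696; 25266894815/116167518936 -5219237021/116167518936]
step 2: x' = x̄ + K·y = [-1394214323/3687857744, 64143122995/33190719696, -14148848569/16595359848]
step 2: P' = (I − K·H)·P̄ = [14477793237/25815004208 1281657157/3687857744 12372396567/12907502104; 1281657157/3687857744 36719162987/33190719696 12506855695/16595359848; 12372396567/12907502104 12506855695/16595359848 118034121701/58083759468]

step 0: x' = [-22539/32030, -62173/32030, -29321/16015], P' = [35811/32030 25067/32030 33364/16015; 25067/32030 47479/32030 26278/16015; 33364/16015 26278/16015 68932/16015]
step 1: x' = [9338593/28744256, -1489549/14372128, 57837369/28744256], P' = [33006387/57488512 10279721/28744256 56807739/57488512; 10279721/28744256 16014219/14372128 22321793/28744256; 56807739/57488512 22321793/28744256 120652419/57488512]
step 2: x' = [-1394214323/3687857744, 64143122995/33190719696, -14148848569/16595359848], P' = [14477793237/25815004208 1281657157/3687857744 12372396567/12907502104; 1281657157/3687857744 36719162987/33190719696 12506855695/16595359848; 12372396567/12907502104 12506855695/16595359848 118034121701/58083759468]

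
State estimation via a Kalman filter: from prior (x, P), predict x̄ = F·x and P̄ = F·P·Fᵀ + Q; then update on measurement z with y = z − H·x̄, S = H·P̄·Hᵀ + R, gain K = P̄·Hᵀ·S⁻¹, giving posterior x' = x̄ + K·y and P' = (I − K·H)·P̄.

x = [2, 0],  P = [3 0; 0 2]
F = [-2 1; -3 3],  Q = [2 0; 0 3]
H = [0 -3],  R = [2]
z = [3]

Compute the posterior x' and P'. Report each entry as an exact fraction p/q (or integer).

x' = [-328/217, -222/217]
P' = [880/217 24/217; 24/217 48/217]

x̄ = F·x = [-4, -6]
P̄ = F·P·Fᵀ + Q = [16 24; 24 48]
y = z − H·x̄ = [-15]
S = H·P̄·Hᵀ + R = [434]
K = P̄·Hᵀ·S⁻¹ = [-36/217; -72/217]
x' = x̄ + K·y = [-328/217, -222/217]
P' = (I − K·H)·P̄ = [880/217 24/217; 24/217 48/217]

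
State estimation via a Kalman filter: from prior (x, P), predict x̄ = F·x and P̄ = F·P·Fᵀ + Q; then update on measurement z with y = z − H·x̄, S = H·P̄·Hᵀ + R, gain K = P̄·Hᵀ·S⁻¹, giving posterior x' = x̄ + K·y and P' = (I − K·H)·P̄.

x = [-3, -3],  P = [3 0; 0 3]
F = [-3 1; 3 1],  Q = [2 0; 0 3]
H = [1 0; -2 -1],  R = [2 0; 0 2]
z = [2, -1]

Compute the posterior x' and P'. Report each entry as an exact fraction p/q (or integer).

x̄ = F·x = [6, -12]
P̄ = F·P·Fᵀ + Q = [32 -24; -24 33]
y = z − H·x̄ = [-4, -1]
S = H·P̄·Hᵀ + R = [34 -40; -40 67]
K = P̄·Hᵀ·S⁻¹ = [272/339 -40/339; -168/113 -75/113]
x' = x̄ + K·y = [986/339, -609/113]
P' = (I − K·H)·P̄ = [544/339 -336/113; -336/113 822/113]

x' = [986/339, -609/113]
P' = [544/339 -336/113; -336/113 822/113]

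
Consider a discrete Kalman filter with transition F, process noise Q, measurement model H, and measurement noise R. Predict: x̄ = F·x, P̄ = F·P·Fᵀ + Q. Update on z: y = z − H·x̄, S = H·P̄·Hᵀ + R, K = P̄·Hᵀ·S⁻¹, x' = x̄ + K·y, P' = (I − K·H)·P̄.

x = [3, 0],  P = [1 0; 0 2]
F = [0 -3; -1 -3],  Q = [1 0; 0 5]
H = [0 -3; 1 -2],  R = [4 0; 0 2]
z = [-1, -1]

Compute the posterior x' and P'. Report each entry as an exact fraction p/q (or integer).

x̄ = F·x = [0, -3]
P̄ = F·P·Fᵀ + Q = [19 18; 18 24]
y = z − H·x̄ = [-10, -7]
S = H·P̄·Hᵀ + R = [220 90; 90 45]
K = P̄·Hᵀ·S⁻¹ = [-1/2 28/45; -3/10 -1/15]
x' = x̄ + K·y = [29/45, 7/15]
P' = (I − K·H)·P̄ = [116/45 2/3; 2/3 2/5]

x' = [29/45, 7/15]
P' = [116/45 2/3; 2/3 2/5]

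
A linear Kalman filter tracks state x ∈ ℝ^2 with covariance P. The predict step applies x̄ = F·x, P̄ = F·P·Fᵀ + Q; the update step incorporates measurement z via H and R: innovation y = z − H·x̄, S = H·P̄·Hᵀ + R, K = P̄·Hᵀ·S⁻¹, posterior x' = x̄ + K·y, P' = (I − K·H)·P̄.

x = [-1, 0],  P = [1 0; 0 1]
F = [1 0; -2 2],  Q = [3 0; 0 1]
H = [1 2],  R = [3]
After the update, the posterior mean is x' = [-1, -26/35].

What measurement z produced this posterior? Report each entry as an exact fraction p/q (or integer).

z = [-3]

x̄ = F·x = [-1, 2]
P̄ = F·P·Fᵀ + Q = [4 -2; -2 9]
S = H·P̄·Hᵀ + R = [35]
K = P̄·Hᵀ·S⁻¹ = [0; 16/35]
x' − x̄ = [0, -96/35] = K·y
y = (KᵀK)⁻¹·Kᵀ·(x' − x̄) = [-6]
z = y + H·x̄ = [-6] + [3] = [-3]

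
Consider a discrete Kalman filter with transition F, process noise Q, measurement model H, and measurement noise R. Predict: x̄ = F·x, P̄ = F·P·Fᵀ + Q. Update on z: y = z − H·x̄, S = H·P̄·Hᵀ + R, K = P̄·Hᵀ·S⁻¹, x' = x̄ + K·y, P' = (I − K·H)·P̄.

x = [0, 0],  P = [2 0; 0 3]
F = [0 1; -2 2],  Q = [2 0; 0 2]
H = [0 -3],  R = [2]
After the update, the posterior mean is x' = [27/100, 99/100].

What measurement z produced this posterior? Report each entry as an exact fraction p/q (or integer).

z = [-3]

x̄ = F·x = [0, 0]
P̄ = F·P·Fᵀ + Q = [5 6; 6 22]
S = H·P̄·Hᵀ + R = [200]
K = P̄·Hᵀ·S⁻¹ = [-9/100; -33/100]
x' − x̄ = [27/100, 99/100] = K·y
y = (KᵀK)⁻¹·Kᵀ·(x' − x̄) = [-3]
z = y + H·x̄ = [-3] + [0] = [-3]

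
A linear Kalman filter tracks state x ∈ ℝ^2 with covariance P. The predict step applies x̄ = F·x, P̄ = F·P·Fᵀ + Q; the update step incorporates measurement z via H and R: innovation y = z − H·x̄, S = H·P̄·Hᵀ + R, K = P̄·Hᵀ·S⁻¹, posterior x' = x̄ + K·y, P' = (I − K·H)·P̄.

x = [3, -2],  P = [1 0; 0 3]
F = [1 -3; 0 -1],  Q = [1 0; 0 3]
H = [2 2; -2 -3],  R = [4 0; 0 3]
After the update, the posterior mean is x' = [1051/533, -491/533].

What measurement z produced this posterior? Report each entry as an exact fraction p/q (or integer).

z = [2, -1]

x̄ = F·x = [9, 2]
P̄ = F·P·Fᵀ + Q = [29 9; 9 6]
S = H·P̄·Hᵀ + R = [216 -242; -242 281]
K = P̄·Hᵀ·S⁻¹ = [393/1066 8/533; -141/1066 -129/533]
x' − x̄ = [-3746/533, -1557/533] = K·y
y = (KᵀK)⁻¹·Kᵀ·(x' − x̄) = [-20, 23]
z = y + H·x̄ = [-20, 23] + [22, -24] = [2, -1]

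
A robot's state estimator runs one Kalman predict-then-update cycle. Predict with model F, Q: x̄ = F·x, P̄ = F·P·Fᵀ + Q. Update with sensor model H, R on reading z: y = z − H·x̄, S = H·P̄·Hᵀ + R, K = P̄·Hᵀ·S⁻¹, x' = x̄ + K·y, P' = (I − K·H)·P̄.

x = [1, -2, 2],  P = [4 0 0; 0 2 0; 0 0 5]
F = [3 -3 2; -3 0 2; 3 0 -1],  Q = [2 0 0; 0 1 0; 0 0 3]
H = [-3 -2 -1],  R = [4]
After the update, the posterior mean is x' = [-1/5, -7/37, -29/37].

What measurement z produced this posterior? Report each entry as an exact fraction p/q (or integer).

x̄ = F·x = [13, 1, 1]
P̄ = F·P·Fᵀ + Q = [76 -16 26; -16 57 -46; 26 -46 44]
S = H·P̄·Hᵀ + R = [740]
K = P̄·Hᵀ·S⁻¹ = [-3/10; -1/37; -3/74]
x' − x̄ = [-66/5, -44/37, -66/37] = K·y
y = (KᵀK)⁻¹·Kᵀ·(x' − x̄) = [44]
z = y + H·x̄ = [44] + [-42] = [2]

z = [2]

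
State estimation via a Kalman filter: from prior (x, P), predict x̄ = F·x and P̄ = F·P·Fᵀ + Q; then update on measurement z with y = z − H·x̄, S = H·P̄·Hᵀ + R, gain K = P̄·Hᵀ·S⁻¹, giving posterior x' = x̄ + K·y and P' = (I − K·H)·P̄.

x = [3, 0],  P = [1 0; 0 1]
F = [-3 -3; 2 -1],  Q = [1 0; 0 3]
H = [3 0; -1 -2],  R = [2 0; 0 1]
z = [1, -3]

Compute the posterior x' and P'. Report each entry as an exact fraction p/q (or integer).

x' = [1053/5399, 8118/5399]
P' = [1182/5399 -578/5399; -578/5399 1589/5399]

x̄ = F·x = [-9, 6]
P̄ = F·P·Fᵀ + Q = [19 -3; -3 8]
y = z − H·x̄ = [28, 0]
S = H·P̄·Hᵀ + R = [173 -39; -39 40]
K = P̄·Hᵀ·S⁻¹ = [1773/5399 -26/5399; -867/5399 -2600/5399]
x' = x̄ + K·y = [1053/5399, 8118/5399]
P' = (I − K·H)·P̄ = [1182/5399 -578/5399; -578/5399 1589/5399]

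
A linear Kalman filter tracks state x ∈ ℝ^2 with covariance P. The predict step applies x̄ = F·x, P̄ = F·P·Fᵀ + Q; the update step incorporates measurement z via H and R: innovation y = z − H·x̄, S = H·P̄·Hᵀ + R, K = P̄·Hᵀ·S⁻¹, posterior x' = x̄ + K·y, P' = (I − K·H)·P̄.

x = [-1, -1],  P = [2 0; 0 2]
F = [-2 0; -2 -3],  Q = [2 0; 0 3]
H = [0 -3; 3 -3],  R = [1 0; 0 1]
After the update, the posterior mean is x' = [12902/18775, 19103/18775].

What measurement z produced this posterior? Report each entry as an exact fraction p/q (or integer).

z = [-3, -1]

x̄ = F·x = [2, 5]
P̄ = F·P·Fᵀ + Q = [10 8; 8 29]
S = H·P̄·Hᵀ + R = [262 189; 189 208]
K = P̄·Hᵀ·S⁻¹ = [-6126/18775 6108/18775; -6189/18775 -63/18775]
x' − x̄ = [-24648/18775, -74772/18775] = K·y
y = (KᵀK)⁻¹·Kᵀ·(x' − x̄) = [12, 8]
z = y + H·x̄ = [12, 8] + [-15, -9] = [-3, -1]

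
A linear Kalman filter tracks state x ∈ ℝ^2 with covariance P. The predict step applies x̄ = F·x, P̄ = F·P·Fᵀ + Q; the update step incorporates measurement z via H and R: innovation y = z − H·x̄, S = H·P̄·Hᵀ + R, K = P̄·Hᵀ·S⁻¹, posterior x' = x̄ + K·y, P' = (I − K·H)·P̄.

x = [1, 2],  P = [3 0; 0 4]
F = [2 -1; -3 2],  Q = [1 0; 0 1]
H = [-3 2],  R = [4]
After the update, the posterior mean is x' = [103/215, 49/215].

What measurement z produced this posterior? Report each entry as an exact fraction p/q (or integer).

x̄ = F·x = [0, 1]
P̄ = F·P·Fᵀ + Q = [17 -26; -26 44]
S = H·P̄·Hᵀ + R = [645]
K = P̄·Hᵀ·S⁻¹ = [-103/645; 166/645]
x' − x̄ = [103/215, -166/215] = K·y
y = (KᵀK)⁻¹·Kᵀ·(x' − x̄) = [-3]
z = y + H·x̄ = [-3] + [2] = [-1]

z = [-1]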